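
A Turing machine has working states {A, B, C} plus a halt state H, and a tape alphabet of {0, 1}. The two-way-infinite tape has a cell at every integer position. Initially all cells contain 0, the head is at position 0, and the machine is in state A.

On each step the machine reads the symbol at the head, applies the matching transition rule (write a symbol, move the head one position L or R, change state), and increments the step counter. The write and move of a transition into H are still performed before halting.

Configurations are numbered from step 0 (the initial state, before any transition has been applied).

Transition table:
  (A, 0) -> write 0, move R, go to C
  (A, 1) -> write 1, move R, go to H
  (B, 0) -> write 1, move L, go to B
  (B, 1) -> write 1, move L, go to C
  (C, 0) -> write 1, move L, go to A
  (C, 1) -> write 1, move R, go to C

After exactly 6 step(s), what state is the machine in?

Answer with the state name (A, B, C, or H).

Answer: H

Derivation:
Step 1: in state A at pos 0, read 0 -> (A,0)->write 0,move R,goto C. Now: state=C, head=1, tape[-1..2]=0000 (head:   ^)
Step 2: in state C at pos 1, read 0 -> (C,0)->write 1,move L,goto A. Now: state=A, head=0, tape[-1..2]=0010 (head:  ^)
Step 3: in state A at pos 0, read 0 -> (A,0)->write 0,move R,goto C. Now: state=C, head=1, tape[-1..2]=0010 (head:   ^)
Step 4: in state C at pos 1, read 1 -> (C,1)->write 1,move R,goto C. Now: state=C, head=2, tape[-1..3]=00100 (head:    ^)
Step 5: in state C at pos 2, read 0 -> (C,0)->write 1,move L,goto A. Now: state=A, head=1, tape[-1..3]=00110 (head:   ^)
Step 6: in state A at pos 1, read 1 -> (A,1)->write 1,move R,goto H. Now: state=H, head=2, tape[-1..3]=00110 (head:    ^)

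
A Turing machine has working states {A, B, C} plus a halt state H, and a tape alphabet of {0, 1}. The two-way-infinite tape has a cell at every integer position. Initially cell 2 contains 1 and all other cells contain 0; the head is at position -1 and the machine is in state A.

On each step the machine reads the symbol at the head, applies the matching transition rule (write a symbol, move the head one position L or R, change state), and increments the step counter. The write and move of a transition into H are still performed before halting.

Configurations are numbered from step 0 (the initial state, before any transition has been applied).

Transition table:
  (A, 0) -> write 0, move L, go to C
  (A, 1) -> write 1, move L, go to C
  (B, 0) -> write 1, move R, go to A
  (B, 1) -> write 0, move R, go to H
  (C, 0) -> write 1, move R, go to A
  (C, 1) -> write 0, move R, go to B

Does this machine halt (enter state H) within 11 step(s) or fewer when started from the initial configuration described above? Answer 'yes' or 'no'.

Step 1: in state A at pos -1, read 0 -> (A,0)->write 0,move L,goto C. Now: state=C, head=-2, tape[-3..3]=0000010 (head:  ^)
Step 2: in state C at pos -2, read 0 -> (C,0)->write 1,move R,goto A. Now: state=A, head=-1, tape[-3..3]=0100010 (head:   ^)
Step 3: in state A at pos -1, read 0 -> (A,0)->write 0,move L,goto C. Now: state=C, head=-2, tape[-3..3]=0100010 (head:  ^)
Step 4: in state C at pos -2, read 1 -> (C,1)->write 0,move R,goto B. Now: state=B, head=-1, tape[-3..3]=0000010 (head:   ^)
Step 5: in state B at pos -1, read 0 -> (B,0)->write 1,move R,goto A. Now: state=A, head=0, tape[-3..3]=0010010 (head:    ^)
Step 6: in state A at pos 0, read 0 -> (A,0)->write 0,move L,goto C. Now: state=C, head=-1, tape[-3..3]=0010010 (head:   ^)
Step 7: in state C at pos -1, read 1 -> (C,1)->write 0,move R,goto B. Now: state=B, head=0, tape[-3..3]=0000010 (head:    ^)
Step 8: in state B at pos 0, read 0 -> (B,0)->write 1,move R,goto A. Now: state=A, head=1, tape[-3..3]=0001010 (head:     ^)
Step 9: in state A at pos 1, read 0 -> (A,0)->write 0,move L,goto C. Now: state=C, head=0, tape[-3..3]=0001010 (head:    ^)
Step 10: in state C at pos 0, read 1 -> (C,1)->write 0,move R,goto B. Now: state=B, head=1, tape[-3..3]=0000010 (head:     ^)
Step 11: in state B at pos 1, read 0 -> (B,0)->write 1,move R,goto A. Now: state=A, head=2, tape[-3..3]=0000110 (head:      ^)
After 11 step(s): state = A (not H) -> not halted within 11 -> no

Answer: no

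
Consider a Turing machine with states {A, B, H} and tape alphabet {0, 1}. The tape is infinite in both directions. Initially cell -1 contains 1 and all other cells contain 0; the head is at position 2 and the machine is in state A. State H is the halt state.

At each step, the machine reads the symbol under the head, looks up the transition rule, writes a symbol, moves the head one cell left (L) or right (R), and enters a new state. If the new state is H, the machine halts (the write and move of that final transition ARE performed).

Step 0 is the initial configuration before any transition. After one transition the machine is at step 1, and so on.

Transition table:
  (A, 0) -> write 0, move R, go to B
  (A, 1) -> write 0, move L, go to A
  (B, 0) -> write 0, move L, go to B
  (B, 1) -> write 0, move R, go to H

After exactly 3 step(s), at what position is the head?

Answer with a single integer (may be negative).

Step 1: in state A at pos 2, read 0 -> (A,0)->write 0,move R,goto B. Now: state=B, head=3, tape[-2..4]=0100000 (head:      ^)
Step 2: in state B at pos 3, read 0 -> (B,0)->write 0,move L,goto B. Now: state=B, head=2, tape[-2..4]=0100000 (head:     ^)
Step 3: in state B at pos 2, read 0 -> (B,0)->write 0,move L,goto B. Now: state=B, head=1, tape[-2..4]=0100000 (head:    ^)

Answer: 1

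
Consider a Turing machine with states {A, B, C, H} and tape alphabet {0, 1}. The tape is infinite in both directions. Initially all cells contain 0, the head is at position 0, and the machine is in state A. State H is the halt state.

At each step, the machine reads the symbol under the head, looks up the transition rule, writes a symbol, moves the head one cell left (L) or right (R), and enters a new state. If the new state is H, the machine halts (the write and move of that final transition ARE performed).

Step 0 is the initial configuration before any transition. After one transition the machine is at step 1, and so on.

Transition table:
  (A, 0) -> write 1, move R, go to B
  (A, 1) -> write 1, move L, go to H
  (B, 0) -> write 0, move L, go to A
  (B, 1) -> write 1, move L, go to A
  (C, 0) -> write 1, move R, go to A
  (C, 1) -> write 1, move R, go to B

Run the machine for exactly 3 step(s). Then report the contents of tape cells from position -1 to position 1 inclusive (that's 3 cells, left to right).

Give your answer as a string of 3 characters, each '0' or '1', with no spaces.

Step 1: in state A at pos 0, read 0 -> (A,0)->write 1,move R,goto B. Now: state=B, head=1, tape[-1..2]=0100 (head:   ^)
Step 2: in state B at pos 1, read 0 -> (B,0)->write 0,move L,goto A. Now: state=A, head=0, tape[-1..2]=0100 (head:  ^)
Step 3: in state A at pos 0, read 1 -> (A,1)->write 1,move L,goto H. Now: state=H, head=-1, tape[-2..2]=00100 (head:  ^)

Answer: 010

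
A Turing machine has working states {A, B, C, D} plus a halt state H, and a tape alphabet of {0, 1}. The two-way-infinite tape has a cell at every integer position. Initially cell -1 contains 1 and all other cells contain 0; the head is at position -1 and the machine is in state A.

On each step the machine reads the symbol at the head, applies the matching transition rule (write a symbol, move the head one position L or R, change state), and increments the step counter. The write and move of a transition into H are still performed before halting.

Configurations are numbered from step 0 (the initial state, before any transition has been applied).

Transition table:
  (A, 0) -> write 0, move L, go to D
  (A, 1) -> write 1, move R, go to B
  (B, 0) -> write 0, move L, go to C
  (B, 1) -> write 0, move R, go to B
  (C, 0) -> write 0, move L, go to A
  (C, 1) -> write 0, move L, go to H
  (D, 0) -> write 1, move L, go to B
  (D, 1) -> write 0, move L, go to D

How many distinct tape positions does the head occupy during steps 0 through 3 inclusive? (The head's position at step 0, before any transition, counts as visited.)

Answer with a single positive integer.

Answer: 3

Derivation:
Step 1: in state A at pos -1, read 1 -> (A,1)->write 1,move R,goto B. Now: state=B, head=0, tape[-2..1]=0100 (head:   ^)
Step 2: in state B at pos 0, read 0 -> (B,0)->write 0,move L,goto C. Now: state=C, head=-1, tape[-2..1]=0100 (head:  ^)
Step 3: in state C at pos -1, read 1 -> (C,1)->write 0,move L,goto H. Now: state=H, head=-2, tape[-3..1]=00000 (head:  ^)
Head positions at steps 0..3: starting at -1, distinct positions visited = {-2, -1, 0} -> 3 position(s)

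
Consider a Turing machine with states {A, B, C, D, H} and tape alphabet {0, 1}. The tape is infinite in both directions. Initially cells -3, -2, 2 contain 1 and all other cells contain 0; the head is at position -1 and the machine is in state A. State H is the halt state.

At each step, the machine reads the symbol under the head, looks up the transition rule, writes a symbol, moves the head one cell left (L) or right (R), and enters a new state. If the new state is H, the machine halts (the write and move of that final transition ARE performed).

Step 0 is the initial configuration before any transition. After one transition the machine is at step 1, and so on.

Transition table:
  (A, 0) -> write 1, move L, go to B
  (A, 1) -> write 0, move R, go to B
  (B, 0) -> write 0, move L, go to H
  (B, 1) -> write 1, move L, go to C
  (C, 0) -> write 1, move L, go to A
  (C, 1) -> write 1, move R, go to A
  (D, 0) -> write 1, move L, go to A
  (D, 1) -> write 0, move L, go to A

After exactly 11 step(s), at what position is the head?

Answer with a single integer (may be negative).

Answer: -6

Derivation:
Step 1: in state A at pos -1, read 0 -> (A,0)->write 1,move L,goto B. Now: state=B, head=-2, tape[-4..3]=01110010 (head:   ^)
Step 2: in state B at pos -2, read 1 -> (B,1)->write 1,move L,goto C. Now: state=C, head=-3, tape[-4..3]=01110010 (head:  ^)
Step 3: in state C at pos -3, read 1 -> (C,1)->write 1,move R,goto A. Now: state=A, head=-2, tape[-4..3]=01110010 (head:   ^)
Step 4: in state A at pos -2, read 1 -> (A,1)->write 0,move R,goto B. Now: state=B, head=-1, tape[-4..3]=01010010 (head:    ^)
Step 5: in state B at pos -1, read 1 -> (B,1)->write 1,move L,goto C. Now: state=C, head=-2, tape[-4..3]=01010010 (head:   ^)
Step 6: in state C at pos -2, read 0 -> (C,0)->write 1,move L,goto A. Now: state=A, head=-3, tape[-4..3]=01110010 (head:  ^)
Step 7: in state A at pos -3, read 1 -> (A,1)->write 0,move R,goto B. Now: state=B, head=-2, tape[-4..3]=00110010 (head:   ^)
Step 8: in state B at pos -2, read 1 -> (B,1)->write 1,move L,goto C. Now: state=C, head=-3, tape[-4..3]=00110010 (head:  ^)
Step 9: in state C at pos -3, read 0 -> (C,0)->write 1,move L,goto A. Now: state=A, head=-4, tape[-5..3]=001110010 (head:  ^)
Step 10: in state A at pos -4, read 0 -> (A,0)->write 1,move L,goto B. Now: state=B, head=-5, tape[-6..3]=0011110010 (head:  ^)
Step 11: in state B at pos -5, read 0 -> (B,0)->write 0,move L,goto H. Now: state=H, head=-6, tape[-7..3]=00011110010 (head:  ^)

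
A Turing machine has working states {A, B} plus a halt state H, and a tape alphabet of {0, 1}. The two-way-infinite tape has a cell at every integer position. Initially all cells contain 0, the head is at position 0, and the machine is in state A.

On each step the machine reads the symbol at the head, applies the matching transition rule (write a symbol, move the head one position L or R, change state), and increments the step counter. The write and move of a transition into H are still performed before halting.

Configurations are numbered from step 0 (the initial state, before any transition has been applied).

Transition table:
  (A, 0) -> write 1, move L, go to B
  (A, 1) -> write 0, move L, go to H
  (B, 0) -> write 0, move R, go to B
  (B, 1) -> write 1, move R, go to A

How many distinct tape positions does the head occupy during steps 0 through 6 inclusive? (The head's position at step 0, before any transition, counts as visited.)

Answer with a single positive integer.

Step 1: in state A at pos 0, read 0 -> (A,0)->write 1,move L,goto B. Now: state=B, head=-1, tape[-2..1]=0010 (head:  ^)
Step 2: in state B at pos -1, read 0 -> (B,0)->write 0,move R,goto B. Now: state=B, head=0, tape[-2..1]=0010 (head:   ^)
Step 3: in state B at pos 0, read 1 -> (B,1)->write 1,move R,goto A. Now: state=A, head=1, tape[-2..2]=00100 (head:    ^)
Step 4: in state A at pos 1, read 0 -> (A,0)->write 1,move L,goto B. Now: state=B, head=0, tape[-2..2]=00110 (head:   ^)
Step 5: in state B at pos 0, read 1 -> (B,1)->write 1,move R,goto A. Now: state=A, head=1, tape[-2..2]=00110 (head:    ^)
Step 6: in state A at pos 1, read 1 -> (A,1)->write 0,move L,goto H. Now: state=H, head=0, tape[-2..2]=00100 (head:   ^)
Head positions at steps 0..6: starting at 0, distinct positions visited = {-1, 0, 1} -> 3 position(s)

Answer: 3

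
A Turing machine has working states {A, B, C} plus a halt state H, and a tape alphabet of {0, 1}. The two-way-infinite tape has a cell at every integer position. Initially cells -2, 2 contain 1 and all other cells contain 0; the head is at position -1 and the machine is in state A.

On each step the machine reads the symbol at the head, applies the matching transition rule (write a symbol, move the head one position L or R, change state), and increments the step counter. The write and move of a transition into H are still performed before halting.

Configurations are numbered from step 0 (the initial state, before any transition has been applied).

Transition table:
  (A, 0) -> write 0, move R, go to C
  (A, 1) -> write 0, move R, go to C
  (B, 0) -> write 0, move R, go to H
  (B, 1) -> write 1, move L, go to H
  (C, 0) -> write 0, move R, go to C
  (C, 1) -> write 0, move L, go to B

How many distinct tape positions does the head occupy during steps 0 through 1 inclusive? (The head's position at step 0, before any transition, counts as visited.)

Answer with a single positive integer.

Step 1: in state A at pos -1, read 0 -> (A,0)->write 0,move R,goto C. Now: state=C, head=0, tape[-3..3]=0100010 (head:    ^)
Head positions at steps 0..1: starting at -1, distinct positions visited = {-1, 0} -> 2 position(s)

Answer: 2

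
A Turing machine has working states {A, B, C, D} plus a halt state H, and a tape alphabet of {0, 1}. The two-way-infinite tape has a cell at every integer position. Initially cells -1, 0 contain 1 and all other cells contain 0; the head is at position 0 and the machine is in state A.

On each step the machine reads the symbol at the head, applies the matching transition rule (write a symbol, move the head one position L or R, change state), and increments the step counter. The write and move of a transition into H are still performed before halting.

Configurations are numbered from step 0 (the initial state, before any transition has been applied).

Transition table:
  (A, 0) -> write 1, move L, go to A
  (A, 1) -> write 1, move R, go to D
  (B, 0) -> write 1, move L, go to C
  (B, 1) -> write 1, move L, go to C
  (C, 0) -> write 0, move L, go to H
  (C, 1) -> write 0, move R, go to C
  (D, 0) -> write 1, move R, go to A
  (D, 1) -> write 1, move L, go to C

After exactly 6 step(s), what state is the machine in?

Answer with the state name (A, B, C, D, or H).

Answer: C

Derivation:
Step 1: in state A at pos 0, read 1 -> (A,1)->write 1,move R,goto D. Now: state=D, head=1, tape[-2..2]=01100 (head:    ^)
Step 2: in state D at pos 1, read 0 -> (D,0)->write 1,move R,goto A. Now: state=A, head=2, tape[-2..3]=011100 (head:     ^)
Step 3: in state A at pos 2, read 0 -> (A,0)->write 1,move L,goto A. Now: state=A, head=1, tape[-2..3]=011110 (head:    ^)
Step 4: in state A at pos 1, read 1 -> (A,1)->write 1,move R,goto D. Now: state=D, head=2, tape[-2..3]=011110 (head:     ^)
Step 5: in state D at pos 2, read 1 -> (D,1)->write 1,move L,goto C. Now: state=C, head=1, tape[-2..3]=011110 (head:    ^)
Step 6: in state C at pos 1, read 1 -> (C,1)->write 0,move R,goto C. Now: state=C, head=2, tape[-2..3]=011010 (head:     ^)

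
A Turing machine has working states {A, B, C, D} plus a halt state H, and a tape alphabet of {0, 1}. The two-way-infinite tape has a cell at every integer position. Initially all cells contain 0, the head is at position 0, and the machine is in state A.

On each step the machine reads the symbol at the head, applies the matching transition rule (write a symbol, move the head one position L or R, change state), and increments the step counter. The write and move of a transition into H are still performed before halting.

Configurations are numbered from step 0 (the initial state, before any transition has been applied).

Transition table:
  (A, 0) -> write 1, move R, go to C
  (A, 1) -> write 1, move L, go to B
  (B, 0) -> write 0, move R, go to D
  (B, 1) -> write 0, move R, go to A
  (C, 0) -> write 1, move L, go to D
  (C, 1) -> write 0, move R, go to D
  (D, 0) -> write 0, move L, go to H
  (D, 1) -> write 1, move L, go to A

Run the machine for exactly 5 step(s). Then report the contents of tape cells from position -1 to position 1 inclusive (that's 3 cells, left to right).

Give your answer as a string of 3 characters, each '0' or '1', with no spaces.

Answer: 101

Derivation:
Step 1: in state A at pos 0, read 0 -> (A,0)->write 1,move R,goto C. Now: state=C, head=1, tape[-1..2]=0100 (head:   ^)
Step 2: in state C at pos 1, read 0 -> (C,0)->write 1,move L,goto D. Now: state=D, head=0, tape[-1..2]=0110 (head:  ^)
Step 3: in state D at pos 0, read 1 -> (D,1)->write 1,move L,goto A. Now: state=A, head=-1, tape[-2..2]=00110 (head:  ^)
Step 4: in state A at pos -1, read 0 -> (A,0)->write 1,move R,goto C. Now: state=C, head=0, tape[-2..2]=01110 (head:   ^)
Step 5: in state C at pos 0, read 1 -> (C,1)->write 0,move R,goto D. Now: state=D, head=1, tape[-2..2]=01010 (head:    ^)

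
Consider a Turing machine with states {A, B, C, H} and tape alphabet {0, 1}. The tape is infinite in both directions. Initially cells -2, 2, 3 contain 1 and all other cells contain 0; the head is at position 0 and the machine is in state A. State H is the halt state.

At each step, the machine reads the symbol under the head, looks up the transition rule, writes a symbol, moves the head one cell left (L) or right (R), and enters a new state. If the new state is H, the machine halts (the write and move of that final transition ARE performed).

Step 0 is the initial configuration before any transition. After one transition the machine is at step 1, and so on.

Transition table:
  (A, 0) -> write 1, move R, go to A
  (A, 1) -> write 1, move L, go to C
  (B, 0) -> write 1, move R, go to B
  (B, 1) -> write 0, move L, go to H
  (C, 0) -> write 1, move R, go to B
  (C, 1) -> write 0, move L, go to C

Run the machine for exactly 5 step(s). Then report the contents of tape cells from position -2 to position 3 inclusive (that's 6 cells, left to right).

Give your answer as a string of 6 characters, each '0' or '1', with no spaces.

Step 1: in state A at pos 0, read 0 -> (A,0)->write 1,move R,goto A. Now: state=A, head=1, tape[-3..4]=01010110 (head:     ^)
Step 2: in state A at pos 1, read 0 -> (A,0)->write 1,move R,goto A. Now: state=A, head=2, tape[-3..4]=01011110 (head:      ^)
Step 3: in state A at pos 2, read 1 -> (A,1)->write 1,move L,goto C. Now: state=C, head=1, tape[-3..4]=01011110 (head:     ^)
Step 4: in state C at pos 1, read 1 -> (C,1)->write 0,move L,goto C. Now: state=C, head=0, tape[-3..4]=01010110 (head:    ^)
Step 5: in state C at pos 0, read 1 -> (C,1)->write 0,move L,goto C. Now: state=C, head=-1, tape[-3..4]=01000110 (head:   ^)

Answer: 100011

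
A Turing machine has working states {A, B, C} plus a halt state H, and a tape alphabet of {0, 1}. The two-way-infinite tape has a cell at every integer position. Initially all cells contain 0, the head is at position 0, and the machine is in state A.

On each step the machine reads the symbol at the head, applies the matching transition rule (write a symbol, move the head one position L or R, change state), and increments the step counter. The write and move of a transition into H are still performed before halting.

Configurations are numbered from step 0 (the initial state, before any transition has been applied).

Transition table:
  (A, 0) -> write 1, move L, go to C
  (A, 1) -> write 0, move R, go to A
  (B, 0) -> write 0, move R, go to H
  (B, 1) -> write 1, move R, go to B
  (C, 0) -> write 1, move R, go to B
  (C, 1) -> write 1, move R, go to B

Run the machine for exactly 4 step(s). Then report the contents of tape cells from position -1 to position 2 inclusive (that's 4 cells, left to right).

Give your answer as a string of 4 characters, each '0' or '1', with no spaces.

Step 1: in state A at pos 0, read 0 -> (A,0)->write 1,move L,goto C. Now: state=C, head=-1, tape[-2..1]=0010 (head:  ^)
Step 2: in state C at pos -1, read 0 -> (C,0)->write 1,move R,goto B. Now: state=B, head=0, tape[-2..1]=0110 (head:   ^)
Step 3: in state B at pos 0, read 1 -> (B,1)->write 1,move R,goto B. Now: state=B, head=1, tape[-2..2]=01100 (head:    ^)
Step 4: in state B at pos 1, read 0 -> (B,0)->write 0,move R,goto H. Now: state=H, head=2, tape[-2..3]=011000 (head:     ^)

Answer: 1100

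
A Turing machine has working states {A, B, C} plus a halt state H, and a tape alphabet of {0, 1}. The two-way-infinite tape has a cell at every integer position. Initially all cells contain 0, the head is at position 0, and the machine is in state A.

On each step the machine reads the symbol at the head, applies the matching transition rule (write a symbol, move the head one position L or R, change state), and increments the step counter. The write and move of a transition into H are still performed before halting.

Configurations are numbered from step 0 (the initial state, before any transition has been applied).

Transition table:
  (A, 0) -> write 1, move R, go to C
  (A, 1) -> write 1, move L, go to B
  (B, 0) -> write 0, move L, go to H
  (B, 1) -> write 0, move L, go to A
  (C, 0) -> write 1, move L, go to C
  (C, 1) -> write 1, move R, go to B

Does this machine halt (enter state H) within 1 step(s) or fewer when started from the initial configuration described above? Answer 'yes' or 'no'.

Step 1: in state A at pos 0, read 0 -> (A,0)->write 1,move R,goto C. Now: state=C, head=1, tape[-1..2]=0100 (head:   ^)
After 1 step(s): state = C (not H) -> not halted within 1 -> no

Answer: no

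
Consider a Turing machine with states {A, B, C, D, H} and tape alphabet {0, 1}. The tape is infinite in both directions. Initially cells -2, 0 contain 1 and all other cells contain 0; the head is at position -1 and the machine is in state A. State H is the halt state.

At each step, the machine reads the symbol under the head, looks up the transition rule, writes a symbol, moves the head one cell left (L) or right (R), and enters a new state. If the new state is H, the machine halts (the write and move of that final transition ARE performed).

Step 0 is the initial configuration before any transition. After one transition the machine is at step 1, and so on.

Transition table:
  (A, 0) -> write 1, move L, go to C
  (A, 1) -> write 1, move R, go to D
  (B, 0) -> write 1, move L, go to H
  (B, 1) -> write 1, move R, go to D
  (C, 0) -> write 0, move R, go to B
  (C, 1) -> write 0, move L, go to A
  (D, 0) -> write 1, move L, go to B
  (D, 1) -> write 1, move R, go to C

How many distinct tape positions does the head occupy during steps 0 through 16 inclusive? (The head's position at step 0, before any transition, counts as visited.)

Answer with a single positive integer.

Step 1: in state A at pos -1, read 0 -> (A,0)->write 1,move L,goto C. Now: state=C, head=-2, tape[-3..1]=01110 (head:  ^)
Step 2: in state C at pos -2, read 1 -> (C,1)->write 0,move L,goto A. Now: state=A, head=-3, tape[-4..1]=000110 (head:  ^)
Step 3: in state A at pos -3, read 0 -> (A,0)->write 1,move L,goto C. Now: state=C, head=-4, tape[-5..1]=0010110 (head:  ^)
Step 4: in state C at pos -4, read 0 -> (C,0)->write 0,move R,goto B. Now: state=B, head=-3, tape[-5..1]=0010110 (head:   ^)
Step 5: in state B at pos -3, read 1 -> (B,1)->write 1,move R,goto D. Now: state=D, head=-2, tape[-5..1]=0010110 (head:    ^)
Step 6: in state D at pos -2, read 0 -> (D,0)->write 1,move L,goto B. Now: state=B, head=-3, tape[-5..1]=0011110 (head:   ^)
Step 7: in state B at pos -3, read 1 -> (B,1)->write 1,move R,goto D. Now: state=D, head=-2, tape[-5..1]=0011110 (head:    ^)
Step 8: in state D at pos -2, read 1 -> (D,1)->write 1,move R,goto C. Now: state=C, head=-1, tape[-5..1]=0011110 (head:     ^)
Step 9: in state C at pos -1, read 1 -> (C,1)->write 0,move L,goto A. Now: state=A, head=-2, tape[-5..1]=0011010 (head:    ^)
Step 10: in state A at pos -2, read 1 -> (A,1)->write 1,move R,goto D. Now: state=D, head=-1, tape[-5..1]=0011010 (head:     ^)
Step 11: in state D at pos -1, read 0 -> (D,0)->write 1,move L,goto B. Now: state=B, head=-2, tape[-5..1]=0011110 (head:    ^)
Step 12: in state B at pos -2, read 1 -> (B,1)->write 1,move R,goto D. Now: state=D, head=-1, tape[-5..1]=0011110 (head:     ^)
Step 13: in state D at pos -1, read 1 -> (D,1)->write 1,move R,goto C. Now: state=C, head=0, tape[-5..1]=0011110 (head:      ^)
Step 14: in state C at pos 0, read 1 -> (C,1)->write 0,move L,goto A. Now: state=A, head=-1, tape[-5..1]=0011100 (head:     ^)
Step 15: in state A at pos -1, read 1 -> (A,1)->write 1,move R,goto D. Now: state=D, head=0, tape[-5..1]=0011100 (head:      ^)
Step 16: in state D at pos 0, read 0 -> (D,0)->write 1,move L,goto B. Now: state=B, head=-1, tape[-5..1]=0011110 (head:     ^)
Head positions at steps 0..16: starting at -1, distinct positions visited = {-4, -3, -2, -1, 0} -> 5 position(s)

Answer: 5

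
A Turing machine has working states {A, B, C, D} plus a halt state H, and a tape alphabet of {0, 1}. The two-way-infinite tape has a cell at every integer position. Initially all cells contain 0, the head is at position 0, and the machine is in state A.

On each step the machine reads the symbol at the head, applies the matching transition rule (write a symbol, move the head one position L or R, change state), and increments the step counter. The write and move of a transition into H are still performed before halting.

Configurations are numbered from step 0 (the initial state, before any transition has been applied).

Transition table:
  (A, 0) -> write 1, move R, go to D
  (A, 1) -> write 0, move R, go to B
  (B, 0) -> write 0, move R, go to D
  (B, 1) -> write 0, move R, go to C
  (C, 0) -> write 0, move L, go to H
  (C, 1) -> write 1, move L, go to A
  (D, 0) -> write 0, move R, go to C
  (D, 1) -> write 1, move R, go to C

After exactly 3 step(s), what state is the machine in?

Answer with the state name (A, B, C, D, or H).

Step 1: in state A at pos 0, read 0 -> (A,0)->write 1,move R,goto D. Now: state=D, head=1, tape[-1..2]=0100 (head:   ^)
Step 2: in state D at pos 1, read 0 -> (D,0)->write 0,move R,goto C. Now: state=C, head=2, tape[-1..3]=01000 (head:    ^)
Step 3: in state C at pos 2, read 0 -> (C,0)->write 0,move L,goto H. Now: state=H, head=1, tape[-1..3]=01000 (head:   ^)

Answer: H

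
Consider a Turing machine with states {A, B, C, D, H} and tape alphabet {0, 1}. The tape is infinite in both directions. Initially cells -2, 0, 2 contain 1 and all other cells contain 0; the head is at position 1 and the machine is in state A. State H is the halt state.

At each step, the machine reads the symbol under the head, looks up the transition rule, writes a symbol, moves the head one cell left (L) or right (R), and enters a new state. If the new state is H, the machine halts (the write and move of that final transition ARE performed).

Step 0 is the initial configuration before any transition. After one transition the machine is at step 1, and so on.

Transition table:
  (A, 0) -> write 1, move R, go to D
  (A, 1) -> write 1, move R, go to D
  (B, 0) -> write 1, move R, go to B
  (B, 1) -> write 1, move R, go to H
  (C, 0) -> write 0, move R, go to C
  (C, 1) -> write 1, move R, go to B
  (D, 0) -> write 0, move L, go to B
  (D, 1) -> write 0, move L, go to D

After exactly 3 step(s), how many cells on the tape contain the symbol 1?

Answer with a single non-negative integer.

Answer: 2

Derivation:
Step 1: in state A at pos 1, read 0 -> (A,0)->write 1,move R,goto D. Now: state=D, head=2, tape[-3..3]=0101110 (head:      ^)
Step 2: in state D at pos 2, read 1 -> (D,1)->write 0,move L,goto D. Now: state=D, head=1, tape[-3..3]=0101100 (head:     ^)
Step 3: in state D at pos 1, read 1 -> (D,1)->write 0,move L,goto D. Now: state=D, head=0, tape[-3..3]=0101000 (head:    ^)
Cells containing 1 after step 3: {-2, 0} -> 2 cell(s)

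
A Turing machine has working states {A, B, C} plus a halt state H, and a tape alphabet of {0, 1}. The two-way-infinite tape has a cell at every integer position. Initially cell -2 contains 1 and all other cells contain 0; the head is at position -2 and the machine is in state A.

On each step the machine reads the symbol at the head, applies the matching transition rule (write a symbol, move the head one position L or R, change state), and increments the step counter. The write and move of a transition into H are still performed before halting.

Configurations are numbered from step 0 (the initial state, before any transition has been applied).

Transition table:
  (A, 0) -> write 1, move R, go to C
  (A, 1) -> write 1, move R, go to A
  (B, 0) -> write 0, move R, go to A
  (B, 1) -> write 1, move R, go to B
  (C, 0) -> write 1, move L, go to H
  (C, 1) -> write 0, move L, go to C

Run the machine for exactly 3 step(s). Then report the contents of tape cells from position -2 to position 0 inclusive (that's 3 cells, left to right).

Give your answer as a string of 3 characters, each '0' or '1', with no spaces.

Step 1: in state A at pos -2, read 1 -> (A,1)->write 1,move R,goto A. Now: state=A, head=-1, tape[-3..0]=0100 (head:   ^)
Step 2: in state A at pos -1, read 0 -> (A,0)->write 1,move R,goto C. Now: state=C, head=0, tape[-3..1]=01100 (head:    ^)
Step 3: in state C at pos 0, read 0 -> (C,0)->write 1,move L,goto H. Now: state=H, head=-1, tape[-3..1]=01110 (head:   ^)

Answer: 111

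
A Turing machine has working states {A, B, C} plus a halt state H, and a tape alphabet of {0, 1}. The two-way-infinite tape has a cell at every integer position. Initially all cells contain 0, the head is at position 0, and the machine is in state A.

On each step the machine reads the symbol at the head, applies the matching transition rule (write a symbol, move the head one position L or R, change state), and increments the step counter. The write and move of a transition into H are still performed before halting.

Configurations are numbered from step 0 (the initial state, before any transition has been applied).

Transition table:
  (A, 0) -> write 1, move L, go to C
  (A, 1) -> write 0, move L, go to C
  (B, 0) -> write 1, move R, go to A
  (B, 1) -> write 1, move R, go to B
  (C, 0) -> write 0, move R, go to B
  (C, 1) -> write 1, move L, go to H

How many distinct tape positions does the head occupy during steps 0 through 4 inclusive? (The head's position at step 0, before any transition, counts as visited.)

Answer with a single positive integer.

Step 1: in state A at pos 0, read 0 -> (A,0)->write 1,move L,goto C. Now: state=C, head=-1, tape[-2..1]=0010 (head:  ^)
Step 2: in state C at pos -1, read 0 -> (C,0)->write 0,move R,goto B. Now: state=B, head=0, tape[-2..1]=0010 (head:   ^)
Step 3: in state B at pos 0, read 1 -> (B,1)->write 1,move R,goto B. Now: state=B, head=1, tape[-2..2]=00100 (head:    ^)
Step 4: in state B at pos 1, read 0 -> (B,0)->write 1,move R,goto A. Now: state=A, head=2, tape[-2..3]=001100 (head:     ^)
Head positions at steps 0..4: starting at 0, distinct positions visited = {-1, 0, 1, 2} -> 4 position(s)

Answer: 4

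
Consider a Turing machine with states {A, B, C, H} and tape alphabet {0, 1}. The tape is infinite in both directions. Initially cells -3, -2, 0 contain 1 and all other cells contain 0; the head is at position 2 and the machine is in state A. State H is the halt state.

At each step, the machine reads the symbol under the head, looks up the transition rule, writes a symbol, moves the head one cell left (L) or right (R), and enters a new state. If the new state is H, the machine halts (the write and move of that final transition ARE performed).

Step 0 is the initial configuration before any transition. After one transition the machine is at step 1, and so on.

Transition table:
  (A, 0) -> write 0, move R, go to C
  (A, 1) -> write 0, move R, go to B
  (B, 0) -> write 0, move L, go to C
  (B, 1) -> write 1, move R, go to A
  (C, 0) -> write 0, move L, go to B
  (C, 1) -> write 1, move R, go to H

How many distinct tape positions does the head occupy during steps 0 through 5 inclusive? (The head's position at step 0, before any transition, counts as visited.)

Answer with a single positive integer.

Answer: 4

Derivation:
Step 1: in state A at pos 2, read 0 -> (A,0)->write 0,move R,goto C. Now: state=C, head=3, tape[-4..4]=011010000 (head:        ^)
Step 2: in state C at pos 3, read 0 -> (C,0)->write 0,move L,goto B. Now: state=B, head=2, tape[-4..4]=011010000 (head:       ^)
Step 3: in state B at pos 2, read 0 -> (B,0)->write 0,move L,goto C. Now: state=C, head=1, tape[-4..4]=011010000 (head:      ^)
Step 4: in state C at pos 1, read 0 -> (C,0)->write 0,move L,goto B. Now: state=B, head=0, tape[-4..4]=011010000 (head:     ^)
Step 5: in state B at pos 0, read 1 -> (B,1)->write 1,move R,goto A. Now: state=A, head=1, tape[-4..4]=011010000 (head:      ^)
Head positions at steps 0..5: starting at 2, distinct positions visited = {0, 1, 2, 3} -> 4 position(s)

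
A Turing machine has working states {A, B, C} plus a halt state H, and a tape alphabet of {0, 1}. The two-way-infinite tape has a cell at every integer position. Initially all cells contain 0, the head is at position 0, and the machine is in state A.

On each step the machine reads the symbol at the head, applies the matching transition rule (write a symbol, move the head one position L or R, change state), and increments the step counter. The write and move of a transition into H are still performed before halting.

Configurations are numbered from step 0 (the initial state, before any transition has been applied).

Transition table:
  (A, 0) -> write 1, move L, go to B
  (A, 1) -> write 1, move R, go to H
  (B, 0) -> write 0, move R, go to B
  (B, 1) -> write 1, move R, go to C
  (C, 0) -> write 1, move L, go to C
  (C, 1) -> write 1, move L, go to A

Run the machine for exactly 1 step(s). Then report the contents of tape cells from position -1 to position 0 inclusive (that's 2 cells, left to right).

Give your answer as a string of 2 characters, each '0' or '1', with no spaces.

Answer: 01

Derivation:
Step 1: in state A at pos 0, read 0 -> (A,0)->write 1,move L,goto B. Now: state=B, head=-1, tape[-2..1]=0010 (head:  ^)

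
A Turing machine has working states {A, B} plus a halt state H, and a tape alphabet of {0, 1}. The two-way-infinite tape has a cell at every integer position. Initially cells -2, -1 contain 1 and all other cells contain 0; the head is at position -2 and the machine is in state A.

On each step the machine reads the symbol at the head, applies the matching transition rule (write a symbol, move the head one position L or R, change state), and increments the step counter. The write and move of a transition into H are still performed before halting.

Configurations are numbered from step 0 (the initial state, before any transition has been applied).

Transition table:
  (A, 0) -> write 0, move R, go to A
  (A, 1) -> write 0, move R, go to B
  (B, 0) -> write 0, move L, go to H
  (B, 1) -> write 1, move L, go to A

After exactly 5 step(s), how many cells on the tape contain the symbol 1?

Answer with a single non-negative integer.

Answer: 0

Derivation:
Step 1: in state A at pos -2, read 1 -> (A,1)->write 0,move R,goto B. Now: state=B, head=-1, tape[-3..0]=0010 (head:   ^)
Step 2: in state B at pos -1, read 1 -> (B,1)->write 1,move L,goto A. Now: state=A, head=-2, tape[-3..0]=0010 (head:  ^)
Step 3: in state A at pos -2, read 0 -> (A,0)->write 0,move R,goto A. Now: state=A, head=-1, tape[-3..0]=0010 (head:   ^)
Step 4: in state A at pos -1, read 1 -> (A,1)->write 0,move R,goto B. Now: state=B, head=0, tape[-3..1]=00000 (head:    ^)
Step 5: in state B at pos 0, read 0 -> (B,0)->write 0,move L,goto H. Now: state=H, head=-1, tape[-3..1]=00000 (head:   ^)
No cell contains 1 after step 5 -> 0 cell(s)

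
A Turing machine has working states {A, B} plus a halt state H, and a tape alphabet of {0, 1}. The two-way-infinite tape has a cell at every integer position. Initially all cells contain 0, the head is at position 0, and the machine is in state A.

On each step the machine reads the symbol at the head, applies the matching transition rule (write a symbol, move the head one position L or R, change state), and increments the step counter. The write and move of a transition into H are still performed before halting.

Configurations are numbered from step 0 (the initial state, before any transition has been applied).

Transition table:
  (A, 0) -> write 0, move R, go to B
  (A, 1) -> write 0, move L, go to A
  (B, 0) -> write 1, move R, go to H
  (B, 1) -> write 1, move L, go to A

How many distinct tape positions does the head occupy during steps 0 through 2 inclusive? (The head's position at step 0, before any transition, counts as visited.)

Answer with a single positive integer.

Answer: 3

Derivation:
Step 1: in state A at pos 0, read 0 -> (A,0)->write 0,move R,goto B. Now: state=B, head=1, tape[-1..2]=0000 (head:   ^)
Step 2: in state B at pos 1, read 0 -> (B,0)->write 1,move R,goto H. Now: state=H, head=2, tape[-1..3]=00100 (head:    ^)
Head positions at steps 0..2: starting at 0, distinct positions visited = {0, 1, 2} -> 3 position(s)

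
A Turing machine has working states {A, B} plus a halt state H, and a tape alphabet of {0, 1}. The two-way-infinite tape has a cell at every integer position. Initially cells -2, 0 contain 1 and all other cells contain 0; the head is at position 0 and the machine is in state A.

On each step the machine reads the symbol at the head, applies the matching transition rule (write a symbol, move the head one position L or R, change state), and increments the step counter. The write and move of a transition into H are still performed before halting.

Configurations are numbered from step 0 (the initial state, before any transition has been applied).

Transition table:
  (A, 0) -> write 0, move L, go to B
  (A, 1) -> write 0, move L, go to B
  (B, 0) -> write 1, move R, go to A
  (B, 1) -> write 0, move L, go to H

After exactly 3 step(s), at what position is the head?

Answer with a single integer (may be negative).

Answer: -1

Derivation:
Step 1: in state A at pos 0, read 1 -> (A,1)->write 0,move L,goto B. Now: state=B, head=-1, tape[-3..1]=01000 (head:   ^)
Step 2: in state B at pos -1, read 0 -> (B,0)->write 1,move R,goto A. Now: state=A, head=0, tape[-3..1]=01100 (head:    ^)
Step 3: in state A at pos 0, read 0 -> (A,0)->write 0,move L,goto B. Now: state=B, head=-1, tape[-3..1]=01100 (head:   ^)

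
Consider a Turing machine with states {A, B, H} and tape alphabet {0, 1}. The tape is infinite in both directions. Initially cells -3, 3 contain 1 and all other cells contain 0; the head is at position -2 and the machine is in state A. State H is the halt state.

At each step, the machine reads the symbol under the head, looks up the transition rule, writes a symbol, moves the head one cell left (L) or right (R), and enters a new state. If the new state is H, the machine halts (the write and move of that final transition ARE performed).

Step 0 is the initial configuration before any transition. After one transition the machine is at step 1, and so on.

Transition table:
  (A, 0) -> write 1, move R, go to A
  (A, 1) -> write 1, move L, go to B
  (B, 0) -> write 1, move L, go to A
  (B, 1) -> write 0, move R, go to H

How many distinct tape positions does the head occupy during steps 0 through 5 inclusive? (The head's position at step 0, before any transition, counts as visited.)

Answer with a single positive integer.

Step 1: in state A at pos -2, read 0 -> (A,0)->write 1,move R,goto A. Now: state=A, head=-1, tape[-4..4]=011000010 (head:    ^)
Step 2: in state A at pos -1, read 0 -> (A,0)->write 1,move R,goto A. Now: state=A, head=0, tape[-4..4]=011100010 (head:     ^)
Step 3: in state A at pos 0, read 0 -> (A,0)->write 1,move R,goto A. Now: state=A, head=1, tape[-4..4]=011110010 (head:      ^)
Step 4: in state A at pos 1, read 0 -> (A,0)->write 1,move R,goto A. Now: state=A, head=2, tape[-4..4]=011111010 (head:       ^)
Step 5: in state A at pos 2, read 0 -> (A,0)->write 1,move R,goto A. Now: state=A, head=3, tape[-4..4]=011111110 (head:        ^)
Head positions at steps 0..5: starting at -2, distinct positions visited = {-2, -1, 0, 1, 2, 3} -> 6 position(s)

Answer: 6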